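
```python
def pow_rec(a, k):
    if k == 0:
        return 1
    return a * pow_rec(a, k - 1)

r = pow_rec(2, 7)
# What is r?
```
Call trace:
pow_rec(a=2, k=7)
  pow_rec(a=2, k=6)
    pow_rec(a=2, k=5)
      pow_rec(a=2, k=4)
        pow_rec(a=2, k=3)
          pow_rec(a=2, k=2)
            pow_rec(a=2, k=1)
              pow_rec(a=2, k=0)
              -> return 1
            -> return 2
          -> return 4
        -> return 8
      -> return 16
    -> return 32
  -> return 64
-> return 128

Final answer: 128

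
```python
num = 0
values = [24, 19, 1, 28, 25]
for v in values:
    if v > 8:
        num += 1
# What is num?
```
Trace:
  num=0
  num=1, v=24
  num=2, v=19
  num=2, v=1
  num=3, v=28
  num=4, v=25

Final answer: 4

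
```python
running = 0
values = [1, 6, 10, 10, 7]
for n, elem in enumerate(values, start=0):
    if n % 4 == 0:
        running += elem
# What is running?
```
Trace:
  running=0
  running=1, n=0, elem=1
  running=1, n=1, elem=6
  running=1, n=2, elem=10
  running=1, n=3, elem=10
  running=8, n=4, elem=7

Final answer: 8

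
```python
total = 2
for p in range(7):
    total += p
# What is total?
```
Trace:
  total=2
  total=2, p=0
  total=3, p=1
  total=5, p=2
  total=8, p=3
  total=12, p=4
  total=17, p=5
  total=23, p=6

Final answer: 23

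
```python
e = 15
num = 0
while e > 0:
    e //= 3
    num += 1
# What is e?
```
Trace:
  e=15
  e=15, num=0
  e=5, num=1
  e=1, num=2
  e=0, num=3

Final answer: 0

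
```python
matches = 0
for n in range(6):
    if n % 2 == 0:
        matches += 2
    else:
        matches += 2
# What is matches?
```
Trace:
  matches=0
  matches=2, n=0
  matches=4, n=1
  matches=6, n=2
  matches=8, n=3
  matches=10, n=4
  matches=12, n=5

Final answer: 12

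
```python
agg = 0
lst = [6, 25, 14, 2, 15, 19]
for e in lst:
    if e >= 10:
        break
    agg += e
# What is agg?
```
Trace:
  agg=0
  agg=6, e=6
  agg=6, e=25

Final answer: 6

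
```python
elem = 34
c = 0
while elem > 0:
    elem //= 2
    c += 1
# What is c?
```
Trace:
  elem=34
  elem=34, c=0
  elem=17, c=1
  elem=8, c=2
  elem=4, c=3
  elem=2, c=4
  elem=1, c=5
  elem=0, c=6

Final answer: 6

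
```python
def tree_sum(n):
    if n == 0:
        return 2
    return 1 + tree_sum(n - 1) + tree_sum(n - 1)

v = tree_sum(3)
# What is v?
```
Call trace (a repeated sub-call is expanded the first time; later identical calls just restate its return value):
tree_sum(n=3)
  tree_sum(n=2)
    tree_sum(n=1)
      tree_sum(n=0)
      -> return 2
      tree_sum(n=0)
      -> return 2
    -> return 5
    tree_sum(n=1) -> return 5  (same call as traced above)
  -> return 11
  tree_sum(n=2) -> return 11  (same call as traced above)
-> return 23

Final answer: 23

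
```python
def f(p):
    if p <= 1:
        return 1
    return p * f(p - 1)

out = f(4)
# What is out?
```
Call trace:
f(p=4)
  f(p=3)
    f(p=2)
      f(p=1)
      -> return 1
    -> return 2
  -> return 6
-> return 24

Final answer: 24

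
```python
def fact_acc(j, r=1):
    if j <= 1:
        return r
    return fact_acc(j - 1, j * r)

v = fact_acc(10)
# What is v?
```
Call trace:
fact_acc(j=10, r=1)
  fact_acc(j=9, r=10)
    fact_acc(j=8, r=90)
      fact_acc(j=7, r=720)
        fact_acc(j=6, r=5040)
          fact_acc(j=5, r=30240)
            fact_acc(j=4, r=151200)
              fact_acc(j=3, r=604800)
                fact_acc(j=2, r=1814400)
                  fact_acc(j=1, r=3628800)
                  -> return 3628800
                -> return 3628800
              -> return 3628800
            -> return 3628800
          -> return 3628800
        -> return 3628800
      -> return 3628800
    -> return 3628800
  -> return 3628800
-> return 3628800

Final answer: 3628800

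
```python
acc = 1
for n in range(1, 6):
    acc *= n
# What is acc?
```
Trace:
  acc=1
  acc=1, n=1
  acc=2, n=2
  acc=6, n=3
  acc=24, n=4
  acc=120, n=5

Final answer: 120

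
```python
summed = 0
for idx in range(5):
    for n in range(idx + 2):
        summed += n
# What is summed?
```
Trace:
  summed=0
  summed=0, idx=0, n=0
  summed=1, idx=0, n=1
  summed=1, idx=1, n=0
  summed=2, idx=1, n=1
  summed=4, idx=1, n=2
  summed=4, idx=2, n=0
  summed=5, idx=2, n=1
  summed=7, idx=2, n=2
  summed=10, idx=2, n=3
  summed=10, idx=3, n=0
  summed=11, idx=3, n=1
  summed=13, idx=3, n=2
  summed=16, idx=3, n=3
  summed=20, idx=3, n=4
  summed=20, idx=4, n=0
  summed=21, idx=4, n=1
  summed=23, idx=4, n=2
  summed=26, idx=4, n=3
  summed=30, idx=4, n=4
  summed=35, idx=4, n=5

Final answer: 35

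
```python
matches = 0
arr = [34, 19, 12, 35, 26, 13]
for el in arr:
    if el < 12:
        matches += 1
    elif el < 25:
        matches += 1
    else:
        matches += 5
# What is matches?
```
Trace:
  matches=0
  matches=5, el=34
  matches=6, el=19
  matches=7, el=12
  matches=12, el=35
  matches=17, el=26
  matches=18, el=13

Final answer: 18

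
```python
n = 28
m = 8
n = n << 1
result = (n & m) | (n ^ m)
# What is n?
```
Trace:
  n=28
  n=28, m=8
  n=56, m=8
  n=56, m=8, result=56

Final answer: 56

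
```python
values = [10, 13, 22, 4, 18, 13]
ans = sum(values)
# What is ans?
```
Trace:
  values=[10, 13, 22, 4, 18, 13]
  values=[10, 13, 22, 4, 18, 13], ans=80

Final answer: 80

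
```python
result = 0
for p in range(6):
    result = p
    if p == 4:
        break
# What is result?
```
Trace:
  result=0
  result=0, p=0
  result=1, p=1
  result=2, p=2
  result=3, p=3
  result=4, p=4

Final answer: 4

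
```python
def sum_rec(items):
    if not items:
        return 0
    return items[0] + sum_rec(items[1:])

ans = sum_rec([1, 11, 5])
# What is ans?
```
Call trace:
sum_rec(items=[1, 11, 5])
  sum_rec(items=[11, 5])
    sum_rec(items=[5])
      sum_rec(items=[])
      -> return 0
    -> return 5
  -> return 16
-> return 17

Final answer: 17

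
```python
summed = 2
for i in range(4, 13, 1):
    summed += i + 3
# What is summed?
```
Trace:
  summed=2
  summed=9, i=4
  summed=17, i=5
  summed=26, i=6
  summed=36, i=7
  summed=47, i=8
  summed=59, i=9
  summed=72, i=10
  summed=86, i=11
  summed=101, i=12

Final answer: 101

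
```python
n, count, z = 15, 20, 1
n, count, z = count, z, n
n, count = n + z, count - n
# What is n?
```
Trace:
  n=15, count=20, z=1
  n=20, count=1, z=15
  n=35, count=-19, z=15

Final answer: 35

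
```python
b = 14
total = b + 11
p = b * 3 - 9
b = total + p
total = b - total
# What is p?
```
Trace:
  b=14
  b=14, total=25
  b=14, total=25, p=33
  b=58, total=25, p=33
  b=58, total=33, p=33

Final answer: 33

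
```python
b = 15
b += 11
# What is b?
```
Trace:
  b=15
  b=26

Final answer: 26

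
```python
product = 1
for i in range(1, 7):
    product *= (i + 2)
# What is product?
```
Trace:
  product=1
  product=3, i=1
  product=12, i=2
  product=60, i=3
  product=360, i=4
  product=2520, i=5
  product=20160, i=6

Final answer: 20160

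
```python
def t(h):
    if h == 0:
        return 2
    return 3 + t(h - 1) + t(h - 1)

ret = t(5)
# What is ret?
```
Call trace (a repeated sub-call is expanded the first time; later identical calls just restate its return value):
t(h=5)
  t(h=4)
    t(h=3)
      t(h=2)
        t(h=1)
          t(h=0)
          -> return 2
          t(h=0)
          -> return 2
        -> return 7
        t(h=1) -> return 7  (same call as traced above)
      -> return 17
      t(h=2) -> return 17  (same call as traced above)
    -> return 37
    t(h=3) -> return 37  (same call as traced above)
  -> return 77
  t(h=4) -> return 77  (same call as traced above)
-> return 157

Final answer: 157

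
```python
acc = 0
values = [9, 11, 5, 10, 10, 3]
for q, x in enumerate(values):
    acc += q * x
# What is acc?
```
Trace:
  acc=0
  acc=0, q=0, x=9
  acc=11, q=1, x=11
  acc=21, q=2, x=5
  acc=51, q=3, x=10
  acc=91, q=4, x=10
  acc=106, q=5, x=3

Final answer: 106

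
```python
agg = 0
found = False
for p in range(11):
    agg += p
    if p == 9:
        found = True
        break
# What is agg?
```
Trace:
  agg=0
  agg=0, found=False
  agg=0, found=False, p=0
  agg=1, found=False, p=1
  agg=3, found=False, p=2
  agg=6, found=False, p=3
  agg=10, found=False, p=4
  agg=15, found=False, p=5
  agg=21, found=False, p=6
  agg=28, found=False, p=7
  agg=36, found=False, p=8
  agg=45, found=True, p=9

Final answer: 45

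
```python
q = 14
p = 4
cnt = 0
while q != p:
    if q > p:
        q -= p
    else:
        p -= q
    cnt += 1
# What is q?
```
Trace:
  q=14
  q=14, p=4
  q=14, p=4, cnt=0
  q=10, p=4, cnt=1
  q=6, p=4, cnt=2
  q=2, p=4, cnt=3
  q=2, p=2, cnt=4

Final answer: 2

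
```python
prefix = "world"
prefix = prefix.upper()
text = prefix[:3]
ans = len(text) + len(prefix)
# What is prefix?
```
Trace:
  prefix='world'
  prefix='WORLD'
  prefix='WORLD', text='WOR'
  prefix='WORLD', text='WOR', ans=8

Final answer: 'WORLD'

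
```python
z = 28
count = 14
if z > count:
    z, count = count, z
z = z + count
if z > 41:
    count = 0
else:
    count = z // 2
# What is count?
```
Trace:
  z=28
  z=28, count=14
  z=14, count=28
  z=42, count=28
  z=42, count=0

Final answer: 0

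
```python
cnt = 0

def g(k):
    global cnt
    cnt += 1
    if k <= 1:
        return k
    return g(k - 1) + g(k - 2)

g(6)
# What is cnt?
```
Call trace (a repeated sub-call is expanded the first time; later identical calls just restate its return value):
g(k=6)
  g(k=5)
    g(k=4)
      g(k=3)
        g(k=2)
          g(k=1)
          -> return 1
          g(k=0)
          -> return 0
        -> return 1
        g(k=1)
        -> return 1
      -> return 2
      g(k=2) -> return 1  (same call as traced above)
    -> return 3
    g(k=3) -> return 2  (same call as traced above)
  -> return 5
  g(k=4) -> return 3  (same call as traced above)
-> return 8

cnt is incremented once per call, so count the calls in each subtree. Let C(k) = number of calls made by g(k).
C(0) = C(1) = 1 (base case, no recursion); C(k) = 1 + C(k - 1) + C(k - 2) otherwise.
C(2) = 1 + C(1) + C(0) = 1 + 1 + 1 = 3
C(3) = 1 + C(2) + C(1) = 1 + 3 + 1 = 5
C(4) = 1 + C(3) + C(2) = 1 + 5 + 3 = 9
C(5) = 1 + C(4) + C(3) = 1 + 9 + 5 = 15
C(6) = 1 + C(5) + C(4) = 1 + 15 + 9 = 25
cnt = C(6) = 25

Final answer: 25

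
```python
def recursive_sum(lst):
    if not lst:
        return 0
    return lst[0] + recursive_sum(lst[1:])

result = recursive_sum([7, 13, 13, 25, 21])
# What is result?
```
Call trace:
recursive_sum(lst=[7, 13, 13, 25, 21])
  recursive_sum(lst=[13, 13, 25, 21])
    recursive_sum(lst=[13, 25, 21])
      recursive_sum(lst=[25, 21])
        recursive_sum(lst=[21])
          recursive_sum(lst=[])
          -> return 0
        -> return 21
      -> return 46
    -> return 59
  -> return 72
-> return 79

Final answer: 79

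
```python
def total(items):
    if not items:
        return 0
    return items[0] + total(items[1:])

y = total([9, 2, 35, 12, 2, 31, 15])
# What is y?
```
Call trace:
total(items=[9, 2, 35, 12, 2, 31, 15])
  total(items=[2, 35, 12, 2, 31, 15])
    total(items=[35, 12, 2, 31, 15])
      total(items=[12, 2, 31, 15])
        total(items=[2, 31, 15])
          total(items=[31, 15])
            total(items=[15])
              total(items=[])
              -> return 0
            -> return 15
          -> return 46
        -> return 48
      -> return 60
    -> return 95
  -> return 97
-> return 106

Final answer: 106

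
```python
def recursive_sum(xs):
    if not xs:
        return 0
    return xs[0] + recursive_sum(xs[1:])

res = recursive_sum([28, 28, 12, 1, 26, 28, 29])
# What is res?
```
Call trace:
recursive_sum(xs=[28, 28, 12, 1, 26, 28, 29])
  recursive_sum(xs=[28, 12, 1, 26, 28, 29])
    recursive_sum(xs=[12, 1, 26, 28, 29])
      recursive_sum(xs=[1, 26, 28, 29])
        recursive_sum(xs=[26, 28, 29])
          recursive_sum(xs=[28, 29])
            recursive_sum(xs=[29])
              recursive_sum(xs=[])
              -> return 0
            -> return 29
          -> return 57
        -> return 83
      -> return 84
    -> return 96
  -> return 124
-> return 152

Final answer: 152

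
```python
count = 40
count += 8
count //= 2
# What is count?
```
Trace:
  count=40
  count=48
  count=24

Final answer: 24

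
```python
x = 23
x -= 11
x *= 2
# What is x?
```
Trace:
  x=23
  x=12
  x=24

Final answer: 24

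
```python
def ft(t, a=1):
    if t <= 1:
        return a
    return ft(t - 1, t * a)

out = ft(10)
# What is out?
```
Call trace:
ft(t=10, a=1)
  ft(t=9, a=10)
    ft(t=8, a=90)
      ft(t=7, a=720)
        ft(t=6, a=5040)
          ft(t=5, a=30240)
            ft(t=4, a=151200)
              ft(t=3, a=604800)
                ft(t=2, a=1814400)
                  ft(t=1, a=3628800)
                  -> return 3628800
                -> return 3628800
              -> return 3628800
            -> return 3628800
          -> return 3628800
        -> return 3628800
      -> return 3628800
    -> return 3628800
  -> return 3628800
-> return 3628800

Final answer: 3628800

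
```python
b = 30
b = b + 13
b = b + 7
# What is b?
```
Trace:
  b=30
  b=43
  b=50

Final answer: 50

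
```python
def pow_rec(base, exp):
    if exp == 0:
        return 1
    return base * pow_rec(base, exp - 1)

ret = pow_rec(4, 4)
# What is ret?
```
Call trace:
pow_rec(base=4, exp=4)
  pow_rec(base=4, exp=3)
    pow_rec(base=4, exp=2)
      pow_rec(base=4, exp=1)
        pow_rec(base=4, exp=0)
        -> return 1
      -> return 4
    -> return 16
  -> return 64
-> return 256

Final answer: 256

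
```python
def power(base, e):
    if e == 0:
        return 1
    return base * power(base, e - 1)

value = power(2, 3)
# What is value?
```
Call trace:
power(base=2, e=3)
  power(base=2, e=2)
    power(base=2, e=1)
      power(base=2, e=0)
      -> return 1
    -> return 2
  -> return 4
-> return 8

Final answer: 8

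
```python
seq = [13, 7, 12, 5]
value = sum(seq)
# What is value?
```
Trace:
  seq=[13, 7, 12, 5]
  seq=[13, 7, 12, 5], value=37

Final answer: 37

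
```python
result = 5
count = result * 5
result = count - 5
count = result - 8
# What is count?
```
Trace:
  result=5
  result=5, count=25
  result=20, count=25
  result=20, count=12

Final answer: 12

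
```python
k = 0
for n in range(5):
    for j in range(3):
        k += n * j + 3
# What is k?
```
Trace:
  k=0
  k=3, n=0, j=0
  k=6, n=0, j=1
  k=9, n=0, j=2
  k=12, n=1, j=0
  k=16, n=1, j=1
  k=21, n=1, j=2
  k=24, n=2, j=0
  k=29, n=2, j=1
  k=36, n=2, j=2
  k=39, n=3, j=0
  k=45, n=3, j=1
  k=54, n=3, j=2
  k=57, n=4, j=0
  k=64, n=4, j=1
  k=75, n=4, j=2

Final answer: 75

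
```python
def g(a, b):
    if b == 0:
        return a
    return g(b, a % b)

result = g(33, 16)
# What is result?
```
Call trace:
g(a=33, b=16)
  g(a=16, b=1)
    g(a=1, b=0)
    -> return 1
  -> return 1
-> return 1

Final answer: 1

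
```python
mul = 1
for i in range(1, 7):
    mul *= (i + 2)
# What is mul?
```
Trace:
  mul=1
  mul=3, i=1
  mul=12, i=2
  mul=60, i=3
  mul=360, i=4
  mul=2520, i=5
  mul=20160, i=6

Final answer: 20160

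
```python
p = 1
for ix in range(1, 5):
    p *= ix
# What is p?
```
Trace:
  p=1
  p=1, ix=1
  p=2, ix=2
  p=6, ix=3
  p=24, ix=4

Final answer: 24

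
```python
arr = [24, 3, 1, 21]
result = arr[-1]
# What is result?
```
Trace:
  arr=[24, 3, 1, 21]
  arr=[24, 3, 1, 21], result=21

Final answer: 21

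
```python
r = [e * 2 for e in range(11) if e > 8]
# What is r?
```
Trace:
  e=0
  e=1
  e=2
  e=3
  e=4
  e=5
  e=6
  e=7
  e=8
  e=9
  e=10
  r=[18, 20]

Final answer: [18, 20]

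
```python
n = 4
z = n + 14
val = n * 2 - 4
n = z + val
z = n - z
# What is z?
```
Trace:
  n=4
  n=4, z=18
  n=4, z=18, val=4
  n=22, z=18, val=4
  n=22, z=4, val=4

Final answer: 4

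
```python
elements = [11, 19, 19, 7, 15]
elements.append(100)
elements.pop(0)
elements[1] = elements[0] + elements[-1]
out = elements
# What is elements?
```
Trace:
  elements=[11, 19, 19, 7, 15]
  elements=[11, 19, 19, 7, 15, 100]
  elements=[19, 19, 7, 15, 100]
  elements=[19, 119, 7, 15, 100]
  elements=[19, 119, 7, 15, 100], out=[19, 119, 7, 15, 100]

Final answer: [19, 119, 7, 15, 100]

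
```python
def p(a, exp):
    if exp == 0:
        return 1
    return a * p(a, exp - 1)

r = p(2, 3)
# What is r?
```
Call trace:
p(a=2, exp=3)
  p(a=2, exp=2)
    p(a=2, exp=1)
      p(a=2, exp=0)
      -> return 1
    -> return 2
  -> return 4
-> return 8

Final answer: 8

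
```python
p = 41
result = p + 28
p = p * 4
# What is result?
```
Trace:
  p=41
  p=41, result=69
  p=164, result=69

Final answer: 69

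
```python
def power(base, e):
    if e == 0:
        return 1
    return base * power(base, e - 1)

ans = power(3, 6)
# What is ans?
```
Call trace:
power(base=3, e=6)
  power(base=3, e=5)
    power(base=3, e=4)
      power(base=3, e=3)
        power(base=3, e=2)
          power(base=3, e=1)
            power(base=3, e=0)
            -> return 1
          -> return 3
        -> return 9
      -> return 27
    -> return 81
  -> return 243
-> return 729

Final answer: 729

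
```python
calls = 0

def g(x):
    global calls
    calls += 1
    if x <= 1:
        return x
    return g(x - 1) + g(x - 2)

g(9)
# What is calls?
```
Call trace (a repeated sub-call is expanded the first time; later identical calls just restate its return value):
g(x=9)
  g(x=8)
    g(x=7)
      g(x=6)
        g(x=5)
          g(x=4)
            g(x=3)
              g(x=2)
                g(x=1)
                -> return 1
                g(x=0)
                -> return 0
              -> return 1
              g(x=1)
              -> return 1
            -> return 2
            g(x=2) -> return 1  (same call as traced above)
          -> return 3
          g(x=3) -> return 2  (same call as traced above)
        -> return 5
        g(x=4) -> return 3  (same call as traced above)
      -> return 8
      g(x=5) -> return 5  (same call as traced above)
    -> return 13
    g(x=6) -> return 8  (same call as traced above)
  -> return 21
  g(x=7) -> return 13  (same call as traced above)
-> return 34

calls is incremented once per call, so count the calls in each subtree. Let C(x) = number of calls made by g(x).
C(0) = C(1) = 1 (base case, no recursion); C(x) = 1 + C(x - 1) + C(x - 2) otherwise.
C(2) = 1 + C(1) + C(0) = 1 + 1 + 1 = 3
C(3) = 1 + C(2) + C(1) = 1 + 3 + 1 = 5
C(4) = 1 + C(3) + C(2) = 1 + 5 + 3 = 9
C(5) = 1 + C(4) + C(3) = 1 + 9 + 5 = 15
C(6) = 1 + C(5) + C(4) = 1 + 15 + 9 = 25
C(7) = 1 + C(6) + C(5) = 1 + 25 + 15 = 41
C(8) = 1 + C(7) + C(6) = 1 + 41 + 25 = 67
C(9) = 1 + C(8) + C(7) = 1 + 67 + 41 = 109
calls = C(9) = 109

Final answer: 109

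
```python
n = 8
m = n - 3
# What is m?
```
Trace:
  n=8
  n=8, m=5

Final answer: 5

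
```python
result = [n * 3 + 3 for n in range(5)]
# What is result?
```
Trace:
  n=0
  n=1
  n=2
  n=3
  n=4
  result=[3, 6, 9, 12, 15]

Final answer: [3, 6, 9, 12, 15]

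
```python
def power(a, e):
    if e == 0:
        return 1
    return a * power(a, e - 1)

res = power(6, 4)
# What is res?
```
Call trace:
power(a=6, e=4)
  power(a=6, e=3)
    power(a=6, e=2)
      power(a=6, e=1)
        power(a=6, e=0)
        -> return 1
      -> return 6
    -> return 36
  -> return 216
-> return 1296

Final answer: 1296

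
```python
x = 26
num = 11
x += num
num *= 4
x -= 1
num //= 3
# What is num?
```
Trace:
  x=26
  x=26, num=11
  x=37, num=11
  x=37, num=44
  x=36, num=44
  x=36, num=14

Final answer: 14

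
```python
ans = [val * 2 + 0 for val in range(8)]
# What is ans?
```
Trace:
  val=0
  val=1
  val=2
  val=3
  val=4
  val=5
  val=6
  val=7
  ans=[0, 2, 4, 6, 8, 10, 12, 14]

Final answer: [0, 2, 4, 6, 8, 10, 12, 14]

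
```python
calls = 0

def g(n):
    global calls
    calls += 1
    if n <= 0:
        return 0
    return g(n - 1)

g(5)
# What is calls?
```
Call trace:
g(n=5)
  g(n=4)
    g(n=3)
      g(n=2)
        g(n=1)
          g(n=0)
          -> return 0
        -> return 0
      -> return 0
    -> return 0
  -> return 0
-> return 0

calls is incremented once per call. g is entered once for each n = 5, 4, 3, 2, 1, 0 (the n <= 0 call returns without recursing), i.e. 5 + 1 calls.
calls = 6

Final answer: 6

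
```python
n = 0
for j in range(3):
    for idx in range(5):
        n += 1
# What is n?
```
Trace:
  n=0
  n=1, j=0, idx=0
  n=2, j=0, idx=1
  n=3, j=0, idx=2
  n=4, j=0, idx=3
  n=5, j=0, idx=4
  n=6, j=1, idx=0
  n=7, j=1, idx=1
  n=8, j=1, idx=2
  n=9, j=1, idx=3
  n=10, j=1, idx=4
  n=11, j=2, idx=0
  n=12, j=2, idx=1
  n=13, j=2, idx=2
  n=14, j=2, idx=3
  n=15, j=2, idx=4

Final answer: 15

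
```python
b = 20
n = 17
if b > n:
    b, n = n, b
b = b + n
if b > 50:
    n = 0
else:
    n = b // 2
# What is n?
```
Trace:
  b=20
  b=20, n=17
  b=17, n=20
  b=37, n=20
  b=37, n=18

Final answer: 18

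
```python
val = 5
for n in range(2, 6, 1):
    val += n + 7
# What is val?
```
Trace:
  val=5
  val=14, n=2
  val=24, n=3
  val=35, n=4
  val=47, n=5

Final answer: 47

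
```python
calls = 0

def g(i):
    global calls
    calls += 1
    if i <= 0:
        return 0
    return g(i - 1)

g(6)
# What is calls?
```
Call trace:
g(i=6)
  g(i=5)
    g(i=4)
      g(i=3)
        g(i=2)
          g(i=1)
            g(i=0)
            -> return 0
          -> return 0
        -> return 0
      -> return 0
    -> return 0
  -> return 0
-> return 0

calls is incremented once per call. g is entered once for each i = 6, 5, 4, 3, 2, 1, 0 (the i <= 0 call returns without recursing), i.e. 6 + 1 calls.
calls = 7

Final answer: 7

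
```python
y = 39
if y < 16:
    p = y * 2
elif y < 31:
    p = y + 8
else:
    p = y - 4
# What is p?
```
Trace:
  y=39
  y=39, p=35

Final answer: 35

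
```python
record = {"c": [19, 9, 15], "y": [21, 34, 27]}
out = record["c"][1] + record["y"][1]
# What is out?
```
Trace:
  record={'c': [19, 9, 15], 'y': [21, 34, 27]}
  record={'c': [19, 9, 15], 'y': [21, 34, 27]}, out=43

Final answer: 43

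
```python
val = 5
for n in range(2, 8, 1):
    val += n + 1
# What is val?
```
Trace:
  val=5
  val=8, n=2
  val=12, n=3
  val=17, n=4
  val=23, n=5
  val=30, n=6
  val=38, n=7

Final answer: 38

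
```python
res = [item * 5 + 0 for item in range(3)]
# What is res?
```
Trace:
  item=0
  item=1
  item=2
  res=[0, 5, 10]

Final answer: [0, 5, 10]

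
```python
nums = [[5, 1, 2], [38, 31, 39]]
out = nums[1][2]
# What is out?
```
Trace:
  nums=[[5, 1, 2], [38, 31, 39]]
  nums=[[5, 1, 2], [38, 31, 39]], out=39

Final answer: 39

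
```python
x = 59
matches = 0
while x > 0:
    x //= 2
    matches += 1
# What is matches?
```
Trace:
  x=59
  x=59, matches=0
  x=29, matches=1
  x=14, matches=2
  x=7, matches=3
  x=3, matches=4
  x=1, matches=5
  x=0, matches=6

Final answer: 6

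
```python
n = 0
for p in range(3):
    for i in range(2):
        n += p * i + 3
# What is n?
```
Trace:
  n=0
  n=3, p=0, i=0
  n=6, p=0, i=1
  n=9, p=1, i=0
  n=13, p=1, i=1
  n=16, p=2, i=0
  n=21, p=2, i=1

Final answer: 21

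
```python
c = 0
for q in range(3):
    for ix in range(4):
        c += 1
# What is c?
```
Trace:
  c=0
  c=1, q=0, ix=0
  c=2, q=0, ix=1
  c=3, q=0, ix=2
  c=4, q=0, ix=3
  c=5, q=1, ix=0
  c=6, q=1, ix=1
  c=7, q=1, ix=2
  c=8, q=1, ix=3
  c=9, q=2, ix=0
  c=10, q=2, ix=1
  c=11, q=2, ix=2
  c=12, q=2, ix=3

Final answer: 12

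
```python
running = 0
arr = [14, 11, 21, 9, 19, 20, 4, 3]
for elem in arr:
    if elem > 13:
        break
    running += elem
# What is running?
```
Trace:
  running=0
  running=0, elem=14

Final answer: 0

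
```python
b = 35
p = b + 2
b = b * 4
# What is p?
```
Trace:
  b=35
  b=35, p=37
  b=140, p=37

Final answer: 37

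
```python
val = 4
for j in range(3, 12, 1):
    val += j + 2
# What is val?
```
Trace:
  val=4
  val=9, j=3
  val=15, j=4
  val=22, j=5
  val=30, j=6
  val=39, j=7
  val=49, j=8
  val=60, j=9
  val=72, j=10
  val=85, j=11

Final answer: 85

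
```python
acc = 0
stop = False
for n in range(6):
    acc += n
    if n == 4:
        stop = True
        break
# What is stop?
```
Trace:
  acc=0
  acc=0, stop=False
  acc=0, stop=False, n=0
  acc=1, stop=False, n=1
  acc=3, stop=False, n=2
  acc=6, stop=False, n=3
  acc=10, stop=True, n=4

Final answer: True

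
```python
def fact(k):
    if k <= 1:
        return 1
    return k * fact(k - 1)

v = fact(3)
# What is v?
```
Call trace:
fact(k=3)
  fact(k=2)
    fact(k=1)
    -> return 1
  -> return 2
-> return 6

Final answer: 6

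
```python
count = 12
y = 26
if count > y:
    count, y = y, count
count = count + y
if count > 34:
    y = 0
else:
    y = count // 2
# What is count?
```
Trace:
  count=12
  count=12, y=26
  count=12, y=26
  count=38, y=26
  count=38, y=0

Final answer: 38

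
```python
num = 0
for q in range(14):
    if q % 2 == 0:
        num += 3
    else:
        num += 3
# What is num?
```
Trace:
  num=0
  num=3, q=0
  num=6, q=1
  num=9, q=2
  num=12, q=3
  num=15, q=4
  num=18, q=5
  num=21, q=6
  num=24, q=7
  num=27, q=8
  num=30, q=9
  num=33, q=10
  num=36, q=11
  num=39, q=12
  num=42, q=13

Final answer: 42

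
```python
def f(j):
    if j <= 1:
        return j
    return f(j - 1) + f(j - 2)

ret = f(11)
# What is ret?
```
Call trace (a repeated sub-call is expanded the first time; later identical calls just restate its return value):
f(j=11)
  f(j=10)
    f(j=9)
      f(j=8)
        f(j=7)
          f(j=6)
            f(j=5)
              f(j=4)
                f(j=3)
                  f(j=2)
                    f(j=1)
                    -> return 1
                    f(j=0)
                    -> return 0
                  -> return 1
                  f(j=1)
                  -> return 1
                -> return 2
                f(j=2) -> return 1  (same call as traced above)
              -> return 3
              f(j=3) -> return 2  (same call as traced above)
            -> return 5
            f(j=4) -> return 3  (same call as traced above)
          -> return 8
          f(j=5) -> return 5  (same call as traced above)
        -> return 13
        f(j=6) -> return 8  (same call as traced above)
      -> return 21
      f(j=7) -> return 13  (same call as traced above)
    -> return 34
    f(j=8) -> return 21  (same call as traced above)
  -> return 55
  f(j=9) -> return 34  (same call as traced above)
-> return 89

Final answer: 89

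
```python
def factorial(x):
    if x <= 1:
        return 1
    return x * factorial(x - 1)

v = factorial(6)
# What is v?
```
Call trace:
factorial(x=6)
  factorial(x=5)
    factorial(x=4)
      factorial(x=3)
        factorial(x=2)
          factorial(x=1)
          -> return 1
        -> return 2
      -> return 6
    -> return 24
  -> return 120
-> return 720

Final answer: 720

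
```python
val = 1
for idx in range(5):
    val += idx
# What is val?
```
Trace:
  val=1
  val=1, idx=0
  val=2, idx=1
  val=4, idx=2
  val=7, idx=3
  val=11, idx=4

Final answer: 11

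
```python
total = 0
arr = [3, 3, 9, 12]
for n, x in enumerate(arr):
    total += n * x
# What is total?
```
Trace:
  total=0
  total=0, n=0, x=3
  total=3, n=1, x=3
  total=21, n=2, x=9
  total=57, n=3, x=12

Final answer: 57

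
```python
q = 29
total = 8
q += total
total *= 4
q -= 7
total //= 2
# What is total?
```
Trace:
  q=29
  q=29, total=8
  q=37, total=8
  q=37, total=32
  q=30, total=32
  q=30, total=16

Final answer: 16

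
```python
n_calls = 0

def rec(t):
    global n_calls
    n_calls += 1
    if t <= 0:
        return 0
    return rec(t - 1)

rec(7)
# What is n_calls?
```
Call trace:
rec(t=7)
  rec(t=6)
    rec(t=5)
      rec(t=4)
        rec(t=3)
          rec(t=2)
            rec(t=1)
              rec(t=0)
              -> return 0
            -> return 0
          -> return 0
        -> return 0
      -> return 0
    -> return 0
  -> return 0
-> return 0

n_calls is incremented once per call. rec is entered once for each t = 7, 6, 5, 4, 3, 2, 1, 0 (the t <= 0 call returns without recursing), i.e. 7 + 1 calls.
n_calls = 8

Final answer: 8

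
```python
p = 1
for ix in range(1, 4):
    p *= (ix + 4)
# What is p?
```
Trace:
  p=1
  p=5, ix=1
  p=30, ix=2
  p=210, ix=3

Final answer: 210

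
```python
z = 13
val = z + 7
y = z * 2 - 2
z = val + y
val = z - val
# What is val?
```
Trace:
  z=13
  z=13, val=20
  z=13, val=20, y=24
  z=44, val=20, y=24
  z=44, val=24, y=24

Final answer: 24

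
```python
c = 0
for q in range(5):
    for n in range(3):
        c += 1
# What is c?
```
Trace:
  c=0
  c=1, q=0, n=0
  c=2, q=0, n=1
  c=3, q=0, n=2
  c=4, q=1, n=0
  c=5, q=1, n=1
  c=6, q=1, n=2
  c=7, q=2, n=0
  c=8, q=2, n=1
  c=9, q=2, n=2
  c=10, q=3, n=0
  c=11, q=3, n=1
  c=12, q=3, n=2
  c=13, q=4, n=0
  c=14, q=4, n=1
  c=15, q=4, n=2

Final answer: 15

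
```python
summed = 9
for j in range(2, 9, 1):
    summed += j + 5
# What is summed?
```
Trace:
  summed=9
  summed=16, j=2
  summed=24, j=3
  summed=33, j=4
  summed=43, j=5
  summed=54, j=6
  summed=66, j=7
  summed=79, j=8

Final answer: 79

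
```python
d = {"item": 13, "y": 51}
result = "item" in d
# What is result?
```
Trace:
  d={'item': 13, 'y': 51}
  d={'item': 13, 'y': 51}, result=True

Final answer: True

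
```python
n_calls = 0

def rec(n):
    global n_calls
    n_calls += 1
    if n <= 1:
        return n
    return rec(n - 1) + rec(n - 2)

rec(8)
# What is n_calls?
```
Call trace (a repeated sub-call is expanded the first time; later identical calls just restate its return value):
rec(n=8)
  rec(n=7)
    rec(n=6)
      rec(n=5)
        rec(n=4)
          rec(n=3)
            rec(n=2)
              rec(n=1)
              -> return 1
              rec(n=0)
              -> return 0
            -> return 1
            rec(n=1)
            -> return 1
          -> return 2
          rec(n=2) -> return 1  (same call as traced above)
        -> return 3
        rec(n=3) -> return 2  (same call as traced above)
      -> return 5
      rec(n=4) -> return 3  (same call as traced above)
    -> return 8
    rec(n=5) -> return 5  (same call as traced above)
  -> return 13
  rec(n=6) -> return 8  (same call as traced above)
-> return 21

n_calls is incremented once per call, so count the calls in each subtree. Let C(n) = number of calls made by rec(n).
C(0) = C(1) = 1 (base case, no recursion); C(n) = 1 + C(n - 1) + C(n - 2) otherwise.
C(2) = 1 + C(1) + C(0) = 1 + 1 + 1 = 3
C(3) = 1 + C(2) + C(1) = 1 + 3 + 1 = 5
C(4) = 1 + C(3) + C(2) = 1 + 5 + 3 = 9
C(5) = 1 + C(4) + C(3) = 1 + 9 + 5 = 15
C(6) = 1 + C(5) + C(4) = 1 + 15 + 9 = 25
C(7) = 1 + C(6) + C(5) = 1 + 25 + 15 = 41
C(8) = 1 + C(7) + C(6) = 1 + 41 + 25 = 67
n_calls = C(8) = 67

Final answer: 67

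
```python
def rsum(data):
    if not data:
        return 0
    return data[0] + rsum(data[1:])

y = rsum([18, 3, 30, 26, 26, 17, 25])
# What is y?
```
Call trace:
rsum(data=[18, 3, 30, 26, 26, 17, 25])
  rsum(data=[3, 30, 26, 26, 17, 25])
    rsum(data=[30, 26, 26, 17, 25])
      rsum(data=[26, 26, 17, 25])
        rsum(data=[26, 17, 25])
          rsum(data=[17, 25])
            rsum(data=[25])
              rsum(data=[])
              -> return 0
            -> return 25
          -> return 42
        -> return 68
      -> return 94
    -> return 124
  -> return 127
-> return 145

Final answer: 145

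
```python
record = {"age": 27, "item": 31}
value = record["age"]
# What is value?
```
Trace:
  record={'age': 27, 'item': 31}
  record={'age': 27, 'item': 31}, value=27

Final answer: 27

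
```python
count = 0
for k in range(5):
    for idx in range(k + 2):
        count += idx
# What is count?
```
Trace:
  count=0
  count=0, k=0, idx=0
  count=1, k=0, idx=1
  count=1, k=1, idx=0
  count=2, k=1, idx=1
  count=4, k=1, idx=2
  count=4, k=2, idx=0
  count=5, k=2, idx=1
  count=7, k=2, idx=2
  count=10, k=2, idx=3
  count=10, k=3, idx=0
  count=11, k=3, idx=1
  count=13, k=3, idx=2
  count=16, k=3, idx=3
  count=20, k=3, idx=4
  count=20, k=4, idx=0
  count=21, k=4, idx=1
  count=23, k=4, idx=2
  count=26, k=4, idx=3
  count=30, k=4, idx=4
  count=35, k=4, idx=5

Final answer: 35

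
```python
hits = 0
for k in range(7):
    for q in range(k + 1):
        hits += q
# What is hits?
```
Trace:
  hits=0
  hits=0, k=0, q=0
  hits=0, k=1, q=0
  hits=1, k=1, q=1
  hits=1, k=2, q=0
  hits=2, k=2, q=1
  hits=4, k=2, q=2
  hits=4, k=3, q=0
  hits=5, k=3, q=1
  hits=7, k=3, q=2
  hits=10, k=3, q=3
  hits=10, k=4, q=0
  hits=11, k=4, q=1
  hits=13, k=4, q=2
  hits=16, k=4, q=3
  hits=20, k=4, q=4
  hits=20, k=5, q=0
  hits=21, k=5, q=1
  hits=23, k=5, q=2
  hits=26, k=5, q=3
  hits=30, k=5, q=4
  hits=35, k=5, q=5
  hits=35, k=6, q=0
  hits=36, k=6, q=1
  hits=38, k=6, q=2
  hits=41, k=6, q=3
  hits=45, k=6, q=4
  hits=50, k=6, q=5
  hits=56, k=6, q=6

Final answer: 56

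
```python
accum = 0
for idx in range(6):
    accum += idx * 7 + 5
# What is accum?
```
Trace:
  accum=0
  accum=5, idx=0
  accum=17, idx=1
  accum=36, idx=2
  accum=62, idx=3
  accum=95, idx=4
  accum=135, idx=5

Final answer: 135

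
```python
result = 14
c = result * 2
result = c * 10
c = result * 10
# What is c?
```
Trace:
  result=14
  result=14, c=28
  result=280, c=28
  result=280, c=2800

Final answer: 2800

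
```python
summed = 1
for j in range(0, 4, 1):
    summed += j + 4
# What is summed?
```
Trace:
  summed=1
  summed=5, j=0
  summed=10, j=1
  summed=16, j=2
  summed=23, j=3

Final answer: 23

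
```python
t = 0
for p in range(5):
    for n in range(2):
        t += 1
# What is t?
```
Trace:
  t=0
  t=1, p=0, n=0
  t=2, p=0, n=1
  t=3, p=1, n=0
  t=4, p=1, n=1
  t=5, p=2, n=0
  t=6, p=2, n=1
  t=7, p=3, n=0
  t=8, p=3, n=1
  t=9, p=4, n=0
  t=10, p=4, n=1

Final answer: 10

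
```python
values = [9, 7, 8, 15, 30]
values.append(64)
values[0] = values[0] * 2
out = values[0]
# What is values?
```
Trace:
  values=[9, 7, 8, 15, 30]
  values=[9, 7, 8, 15, 30, 64]
  values=[18, 7, 8, 15, 30, 64]
  values=[18, 7, 8, 15, 30, 64], out=18

Final answer: [18, 7, 8, 15, 30, 64]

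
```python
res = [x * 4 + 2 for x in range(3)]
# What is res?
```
Trace:
  x=0
  x=1
  x=2
  res=[2, 6, 10]

Final answer: [2, 6, 10]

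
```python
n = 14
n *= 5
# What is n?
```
Trace:
  n=14
  n=70

Final answer: 70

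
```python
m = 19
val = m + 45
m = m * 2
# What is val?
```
Trace:
  m=19
  m=19, val=64
  m=38, val=64

Final answer: 64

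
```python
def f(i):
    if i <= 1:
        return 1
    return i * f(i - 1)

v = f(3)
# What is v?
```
Call trace:
f(i=3)
  f(i=2)
    f(i=1)
    -> return 1
  -> return 2
-> return 6

Final answer: 6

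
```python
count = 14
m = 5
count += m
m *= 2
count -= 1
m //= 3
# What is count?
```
Trace:
  count=14
  count=14, m=5
  count=19, m=5
  count=19, m=10
  count=18, m=10
  count=18, m=3

Final answer: 18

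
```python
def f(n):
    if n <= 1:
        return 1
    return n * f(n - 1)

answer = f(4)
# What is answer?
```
Call trace:
f(n=4)
  f(n=3)
    f(n=2)
      f(n=1)
      -> return 1
    -> return 2
  -> return 6
-> return 24

Final answer: 24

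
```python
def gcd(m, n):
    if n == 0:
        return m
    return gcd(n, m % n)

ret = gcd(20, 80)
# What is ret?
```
Call trace:
gcd(m=20, n=80)
  gcd(m=80, n=20)
    gcd(m=20, n=0)
    -> return 20
  -> return 20
-> return 20

Final answer: 20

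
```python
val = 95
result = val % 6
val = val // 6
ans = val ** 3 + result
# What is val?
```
Trace:
  val=95
  val=95, result=5
  val=15, result=5
  val=15, result=5, ans=3380

Final answer: 15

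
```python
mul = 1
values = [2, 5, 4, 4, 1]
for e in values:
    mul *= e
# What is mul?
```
Trace:
  mul=1
  mul=2, e=2
  mul=10, e=5
  mul=40, e=4
  mul=160, e=4
  mul=160, e=1

Final answer: 160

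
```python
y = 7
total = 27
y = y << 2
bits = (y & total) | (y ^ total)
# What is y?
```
Trace:
  y=7
  y=7, total=27
  y=28, total=27
  y=28, total=27, bits=31

Final answer: 28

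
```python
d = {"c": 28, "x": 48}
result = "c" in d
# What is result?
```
Trace:
  d={'c': 28, 'x': 48}
  d={'c': 28, 'x': 48}, result=True

Final answer: True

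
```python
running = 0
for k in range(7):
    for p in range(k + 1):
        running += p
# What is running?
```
Trace:
  running=0
  running=0, k=0, p=0
  running=0, k=1, p=0
  running=1, k=1, p=1
  running=1, k=2, p=0
  running=2, k=2, p=1
  running=4, k=2, p=2
  running=4, k=3, p=0
  running=5, k=3, p=1
  running=7, k=3, p=2
  running=10, k=3, p=3
  running=10, k=4, p=0
  running=11, k=4, p=1
  running=13, k=4, p=2
  running=16, k=4, p=3
  running=20, k=4, p=4
  running=20, k=5, p=0
  running=21, k=5, p=1
  running=23, k=5, p=2
  running=26, k=5, p=3
  running=30, k=5, p=4
  running=35, k=5, p=5
  running=35, k=6, p=0
  running=36, k=6, p=1
  running=38, k=6, p=2
  running=41, k=6, p=3
  running=45, k=6, p=4
  running=50, k=6, p=5
  running=56, k=6, p=6

Final answer: 56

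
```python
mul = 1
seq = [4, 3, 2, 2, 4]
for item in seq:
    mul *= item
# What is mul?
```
Trace:
  mul=1
  mul=4, item=4
  mul=12, item=3
  mul=24, item=2
  mul=48, item=2
  mul=192, item=4

Final answer: 192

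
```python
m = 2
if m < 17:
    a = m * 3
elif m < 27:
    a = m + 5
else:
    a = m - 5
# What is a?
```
Trace:
  m=2
  m=2, a=6

Final answer: 6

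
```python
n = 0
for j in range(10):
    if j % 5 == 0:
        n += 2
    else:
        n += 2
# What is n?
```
Trace:
  n=0
  n=2, j=0
  n=4, j=1
  n=6, j=2
  n=8, j=3
  n=10, j=4
  n=12, j=5
  n=14, j=6
  n=16, j=7
  n=18, j=8
  n=20, j=9

Final answer: 20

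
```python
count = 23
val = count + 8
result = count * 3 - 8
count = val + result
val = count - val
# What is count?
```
Trace:
  count=23
  count=23, val=31
  count=23, val=31, result=61
  count=92, val=31, result=61
  count=92, val=61, result=61

Final answer: 92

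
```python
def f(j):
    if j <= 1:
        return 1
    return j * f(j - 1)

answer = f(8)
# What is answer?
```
Call trace:
f(j=8)
  f(j=7)
    f(j=6)
      f(j=5)
        f(j=4)
          f(j=3)
            f(j=2)
              f(j=1)
              -> return 1
            -> return 2
          -> return 6
        -> return 24
      -> return 120
    -> return 720
  -> return 5040
-> return 40320

Final answer: 40320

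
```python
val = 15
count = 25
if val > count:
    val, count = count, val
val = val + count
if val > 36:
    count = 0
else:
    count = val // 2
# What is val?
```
Trace:
  val=15
  val=15, count=25
  val=15, count=25
  val=40, count=25
  val=40, count=0

Final answer: 40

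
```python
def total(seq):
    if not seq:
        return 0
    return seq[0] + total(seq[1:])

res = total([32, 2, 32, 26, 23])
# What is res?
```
Call trace:
total(seq=[32, 2, 32, 26, 23])
  total(seq=[2, 32, 26, 23])
    total(seq=[32, 26, 23])
      total(seq=[26, 23])
        total(seq=[23])
          total(seq=[])
          -> return 0
        -> return 23
      -> return 49
    -> return 81
  -> return 83
-> return 115

Final answer: 115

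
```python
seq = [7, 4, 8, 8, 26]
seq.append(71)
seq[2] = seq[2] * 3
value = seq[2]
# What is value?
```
Trace:
  seq=[7, 4, 8, 8, 26]
  seq=[7, 4, 8, 8, 26, 71]
  seq=[7, 4, 24, 8, 26, 71]
  seq=[7, 4, 24, 8, 26, 71], value=24

Final answer: 24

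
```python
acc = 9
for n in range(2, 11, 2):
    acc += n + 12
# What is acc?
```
Trace:
  acc=9
  acc=23, n=2
  acc=39, n=4
  acc=57, n=6
  acc=77, n=8
  acc=99, n=10

Final answer: 99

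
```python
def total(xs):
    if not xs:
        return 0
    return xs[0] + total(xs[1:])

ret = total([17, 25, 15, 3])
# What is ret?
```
Call trace:
total(xs=[17, 25, 15, 3])
  total(xs=[25, 15, 3])
    total(xs=[15, 3])
      total(xs=[3])
        total(xs=[])
        -> return 0
      -> return 3
    -> return 18
  -> return 43
-> return 60

Final answer: 60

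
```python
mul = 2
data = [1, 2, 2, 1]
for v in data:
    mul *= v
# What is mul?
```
Trace:
  mul=2
  mul=2, v=1
  mul=4, v=2
  mul=8, v=2
  mul=8, v=1

Final answer: 8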